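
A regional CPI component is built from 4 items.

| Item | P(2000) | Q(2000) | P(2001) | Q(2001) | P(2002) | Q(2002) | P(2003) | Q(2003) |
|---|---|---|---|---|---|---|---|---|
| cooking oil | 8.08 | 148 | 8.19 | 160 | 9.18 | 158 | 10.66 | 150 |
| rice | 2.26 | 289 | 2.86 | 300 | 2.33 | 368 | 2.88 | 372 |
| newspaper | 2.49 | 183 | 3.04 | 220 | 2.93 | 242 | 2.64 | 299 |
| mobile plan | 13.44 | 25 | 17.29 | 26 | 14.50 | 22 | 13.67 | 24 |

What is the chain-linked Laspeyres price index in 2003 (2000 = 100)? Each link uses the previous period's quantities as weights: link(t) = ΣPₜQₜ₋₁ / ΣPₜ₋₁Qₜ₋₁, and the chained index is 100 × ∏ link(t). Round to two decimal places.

122.84

Link 2000→2001:
ΣP(2001)Q(2000) = 8.19×148 + 2.86×289 + 3.04×183 + 17.29×25 = 1212.12 + 826.54 + 556.32 + 432.25 = 3027.23
ΣP(2000)Q(2000) = 8.08×148 + 2.26×289 + 2.49×183 + 13.44×25 = 1195.84 + 653.14 + 455.67 + 336 = 2640.65
link = 3027.23/2640.65 = 1.146396
Link 2001→2002:
ΣP(2002)Q(2001) = 9.18×160 + 2.33×300 + 2.93×220 + 14.50×26 = 1468.8 + 699 + 644.6 + 377 = 3189.4
ΣP(2001)Q(2001) = 8.19×160 + 2.86×300 + 3.04×220 + 17.29×26 = 1310.4 + 858 + 668.8 + 449.54 = 3286.74
link = 3189.4/3286.74 = 0.970384
Link 2002→2003:
ΣP(2003)Q(2002) = 10.66×158 + 2.88×368 + 2.64×242 + 13.67×22 = 1684.28 + 1059.84 + 638.88 + 300.74 = 3683.74
ΣP(2002)Q(2002) = 9.18×158 + 2.33×368 + 2.93×242 + 14.50×22 = 1450.44 + 857.44 + 709.06 + 319 = 3335.94
link = 3683.74/3335.94 = 1.104258
Chained index = 100 × 1.146396 × 0.970384 × 1.104258 = 122.8426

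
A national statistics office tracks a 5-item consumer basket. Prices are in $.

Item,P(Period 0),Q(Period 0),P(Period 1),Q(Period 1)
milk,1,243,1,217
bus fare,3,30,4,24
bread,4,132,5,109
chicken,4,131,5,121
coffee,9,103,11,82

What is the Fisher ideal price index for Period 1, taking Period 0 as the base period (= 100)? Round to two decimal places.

Laspeyres component (base-period weights):
ΣP(Period 1)Q(Period 0) = 1×243 + 4×30 + 5×132 + 5×131 + 11×103 = 243 + 120 + 660 + 655 + 1133 = 2811
ΣP(Period 0)Q(Period 0) = 1×243 + 3×30 + 4×132 + 4×131 + 9×103 = 243 + 90 + 528 + 524 + 927 = 2312
L = 2811 / 2312 × 100 = 121.5830
Paasche component (current-period weights):
ΣP(Period 1)Q(Period 1) = 1×217 + 4×24 + 5×109 + 5×121 + 11×82 = 217 + 96 + 545 + 605 + 902 = 2365
ΣP(Period 0)Q(Period 1) = 1×217 + 3×24 + 4×109 + 4×121 + 9×82 = 217 + 72 + 436 + 484 + 738 = 1947
P = 2365 / 1947 × 100 = 121.4689
Fisher = √(L × P) = √(121.5830 × 121.4689) = 121.5260

121.53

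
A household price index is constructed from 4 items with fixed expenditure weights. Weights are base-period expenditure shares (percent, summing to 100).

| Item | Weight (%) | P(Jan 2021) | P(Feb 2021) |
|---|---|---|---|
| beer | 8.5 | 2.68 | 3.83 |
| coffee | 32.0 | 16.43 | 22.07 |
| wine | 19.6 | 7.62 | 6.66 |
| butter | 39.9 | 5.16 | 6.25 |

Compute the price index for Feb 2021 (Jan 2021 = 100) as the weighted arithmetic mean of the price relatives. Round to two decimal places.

beer: 8.5 × (3.83/2.68) = 8.5 × 1.429104 = 12.1474
coffee: 32.0 × (22.07/16.43) = 32.0 × 1.343274 = 42.9848
wine: 19.6 × (6.66/7.62) = 19.6 × 0.874016 = 17.1307
butter: 39.9 × (6.25/5.16) = 39.9 × 1.211240 = 48.3285
Index = Σ wᵢ·(p₁ᵢ/p₀ᵢ) = 12.1474 + 42.9848 + 17.1307 + 48.3285 = 120.5914

120.59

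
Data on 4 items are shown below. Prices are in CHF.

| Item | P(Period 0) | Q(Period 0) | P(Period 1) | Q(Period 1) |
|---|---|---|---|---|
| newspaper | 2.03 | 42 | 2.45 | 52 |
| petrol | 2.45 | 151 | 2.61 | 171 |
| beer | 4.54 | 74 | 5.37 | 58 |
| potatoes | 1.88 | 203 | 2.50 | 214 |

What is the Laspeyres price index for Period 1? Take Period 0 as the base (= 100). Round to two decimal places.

Laspeyres price index uses base-period quantities as weights.
ΣP(Period 1)·Q(Period 0) = 2.45×42 + 2.61×151 + 5.37×74 + 2.50×203 = 102.9 + 394.11 + 397.38 + 507.5 = 1401.89
ΣP(Period 0)·Q(Period 0) = 2.03×42 + 2.45×151 + 4.54×74 + 1.88×203 = 85.26 + 369.95 + 335.96 + 381.64 = 1172.81
Index = 1401.89 / 1172.81 × 100 = 119.5326

119.53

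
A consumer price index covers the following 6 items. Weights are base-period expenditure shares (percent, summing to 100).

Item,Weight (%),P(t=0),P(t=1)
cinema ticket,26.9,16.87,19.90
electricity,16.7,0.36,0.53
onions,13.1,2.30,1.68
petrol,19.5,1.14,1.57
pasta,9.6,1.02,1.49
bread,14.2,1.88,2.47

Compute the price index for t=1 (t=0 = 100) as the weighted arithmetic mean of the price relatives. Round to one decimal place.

125.4

cinema ticket: 26.9 × (19.90/16.87) = 26.9 × 1.179609 = 31.7315
electricity: 16.7 × (0.53/0.36) = 16.7 × 1.472222 = 24.5861
onions: 13.1 × (1.68/2.30) = 13.1 × 0.730435 = 9.5687
petrol: 19.5 × (1.57/1.14) = 19.5 × 1.377193 = 26.8553
pasta: 9.6 × (1.49/1.02) = 9.6 × 1.460784 = 14.0235
bread: 14.2 × (2.47/1.88) = 14.2 × 1.313830 = 18.6564
Index = Σ wᵢ·(p₁ᵢ/p₀ᵢ) = 31.7315 + 24.5861 + 9.5687 + 26.8553 + 14.0235 + 18.6564 = 125.4215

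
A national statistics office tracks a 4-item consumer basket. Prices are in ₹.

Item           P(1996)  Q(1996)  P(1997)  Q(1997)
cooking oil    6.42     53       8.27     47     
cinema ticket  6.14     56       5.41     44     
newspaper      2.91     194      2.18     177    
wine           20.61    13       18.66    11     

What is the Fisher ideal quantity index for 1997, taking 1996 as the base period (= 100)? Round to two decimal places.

86.60

Laspeyres component (base-period weights):
ΣP(1996)Q(1997) = 6.42×47 + 6.14×44 + 2.91×177 + 20.61×11 = 301.74 + 270.16 + 515.07 + 226.71 = 1313.68
ΣP(1996)Q(1996) = 6.42×53 + 6.14×56 + 2.91×194 + 20.61×13 = 340.26 + 343.84 + 564.54 + 267.93 = 1516.57
L = 1313.68 / 1516.57 × 100 = 86.6218
Paasche component (current-period weights):
ΣP(1997)Q(1997) = 8.27×47 + 5.41×44 + 2.18×177 + 18.66×11 = 388.69 + 238.04 + 385.86 + 205.26 = 1217.85
ΣP(1997)Q(1996) = 8.27×53 + 5.41×56 + 2.18×194 + 18.66×13 = 438.31 + 302.96 + 422.92 + 242.58 = 1406.77
P = 1217.85 / 1406.77 × 100 = 86.5707
Fisher = √(L × P) = √(86.6218 × 86.5707) = 86.5962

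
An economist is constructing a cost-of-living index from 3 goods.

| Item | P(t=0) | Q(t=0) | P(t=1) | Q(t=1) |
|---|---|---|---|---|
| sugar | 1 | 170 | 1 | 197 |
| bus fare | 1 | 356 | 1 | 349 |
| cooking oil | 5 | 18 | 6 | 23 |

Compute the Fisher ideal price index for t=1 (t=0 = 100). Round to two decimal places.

Laspeyres component (base-period weights):
ΣP(t=1)Q(t=0) = 1×170 + 1×356 + 6×18 = 170 + 356 + 108 = 634
ΣP(t=0)Q(t=0) = 1×170 + 1×356 + 5×18 = 170 + 356 + 90 = 616
L = 634 / 616 × 100 = 102.9221
Paasche component (current-period weights):
ΣP(t=1)Q(t=1) = 1×197 + 1×349 + 6×23 = 197 + 349 + 138 = 684
ΣP(t=0)Q(t=1) = 1×197 + 1×349 + 5×23 = 197 + 349 + 115 = 661
P = 684 / 661 × 100 = 103.4796
Fisher = √(L × P) = √(102.9221 × 103.4796) = 103.2005

103.20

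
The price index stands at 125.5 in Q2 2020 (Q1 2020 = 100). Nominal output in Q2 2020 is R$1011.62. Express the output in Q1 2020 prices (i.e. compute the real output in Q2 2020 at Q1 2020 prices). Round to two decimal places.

Real = Nominal ÷ (Index/100) = 1011.62 ÷ (125.5/100)
     = 1011.62 ÷ 1.255 = 806.0717

806.07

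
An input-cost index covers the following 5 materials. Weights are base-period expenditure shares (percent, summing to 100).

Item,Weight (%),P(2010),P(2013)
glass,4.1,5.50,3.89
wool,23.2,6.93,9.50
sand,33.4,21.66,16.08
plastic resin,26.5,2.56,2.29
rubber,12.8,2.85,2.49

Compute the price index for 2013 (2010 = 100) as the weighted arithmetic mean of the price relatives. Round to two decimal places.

glass: 4.1 × (3.89/5.50) = 4.1 × 0.707273 = 2.8998
wool: 23.2 × (9.50/6.93) = 23.2 × 1.370851 = 31.8038
sand: 33.4 × (16.08/21.66) = 33.4 × 0.742382 = 24.7956
plastic resin: 26.5 × (2.29/2.56) = 26.5 × 0.894531 = 23.7051
rubber: 12.8 × (2.49/2.85) = 12.8 × 0.873684 = 11.1832
Index = Σ wᵢ·(p₁ᵢ/p₀ᵢ) = 2.8998 + 31.8038 + 24.7956 + 23.7051 + 11.1832 = 94.3874

94.39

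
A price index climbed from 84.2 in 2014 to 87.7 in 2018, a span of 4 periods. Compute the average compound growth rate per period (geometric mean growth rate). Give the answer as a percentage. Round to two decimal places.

1.02%

Growth factor = (87.7/84.2)^(1/4) = (1.041568)^(1/4) = 1.010234
Growth rate = 1.010234 − 1 = 0.010234 = 1.0234%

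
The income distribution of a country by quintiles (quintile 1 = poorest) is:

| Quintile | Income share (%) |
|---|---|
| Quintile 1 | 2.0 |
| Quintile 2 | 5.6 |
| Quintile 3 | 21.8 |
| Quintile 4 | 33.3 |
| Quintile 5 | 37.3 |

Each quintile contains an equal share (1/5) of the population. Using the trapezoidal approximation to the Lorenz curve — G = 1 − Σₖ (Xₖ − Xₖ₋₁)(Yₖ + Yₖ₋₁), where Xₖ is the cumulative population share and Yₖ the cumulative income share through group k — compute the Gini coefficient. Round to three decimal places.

0.393

Cumulative income shares Yₖ: 0.0200, 0.0760, 0.2940, 0.6270, 1.0000
Σ (Xₖ−Xₖ₋₁)(Yₖ+Yₖ₋₁) = (1/5)(0.0200+0.0000) + (1/5)(0.0760+0.0200) + (1/5)(0.2940+0.0760) + (1/5)(0.6270+0.2940) + (1/5)(1.0000+0.6270)
  = 0.0040 + 0.0192 + 0.0740 + 0.1842 + 0.3254 = 0.6068
G = 1 − 0.6068 = 0.3932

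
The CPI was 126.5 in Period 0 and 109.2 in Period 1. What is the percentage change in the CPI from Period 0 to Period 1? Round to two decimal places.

-13.68%

Change = (109.2 − 126.5) / 126.5 × 100
       = -17.3 / 126.5 × 100 = -13.6759%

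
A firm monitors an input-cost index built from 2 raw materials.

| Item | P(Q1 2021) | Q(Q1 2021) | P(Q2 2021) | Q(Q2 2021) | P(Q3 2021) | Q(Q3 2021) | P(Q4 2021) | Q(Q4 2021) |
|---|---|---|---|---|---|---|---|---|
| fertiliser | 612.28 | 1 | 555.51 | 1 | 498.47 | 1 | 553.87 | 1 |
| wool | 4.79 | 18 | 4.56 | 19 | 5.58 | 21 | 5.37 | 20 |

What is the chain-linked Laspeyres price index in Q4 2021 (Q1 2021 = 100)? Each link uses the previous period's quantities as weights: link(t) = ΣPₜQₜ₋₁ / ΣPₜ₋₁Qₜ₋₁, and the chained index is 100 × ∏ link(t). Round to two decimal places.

93.04

Link Q1 2021→Q2 2021:
ΣP(Q2 2021)Q(Q1 2021) = 555.51×1 + 4.56×18 = 555.51 + 82.08 = 637.59
ΣP(Q1 2021)Q(Q1 2021) = 612.28×1 + 4.79×18 = 612.28 + 86.22 = 698.5
link = 637.59/698.5 = 0.912799
Link Q2 2021→Q3 2021:
ΣP(Q3 2021)Q(Q2 2021) = 498.47×1 + 5.58×19 = 498.47 + 106.02 = 604.49
ΣP(Q2 2021)Q(Q2 2021) = 555.51×1 + 4.56×19 = 555.51 + 86.64 = 642.15
link = 604.49/642.15 = 0.941353
Link Q3 2021→Q4 2021:
ΣP(Q4 2021)Q(Q3 2021) = 553.87×1 + 5.37×21 = 553.87 + 112.77 = 666.64
ΣP(Q3 2021)Q(Q3 2021) = 498.47×1 + 5.58×21 = 498.47 + 117.18 = 615.65
link = 666.64/615.65 = 1.082823
Chained index = 100 × 0.912799 × 0.941353 × 1.082823 = 93.0433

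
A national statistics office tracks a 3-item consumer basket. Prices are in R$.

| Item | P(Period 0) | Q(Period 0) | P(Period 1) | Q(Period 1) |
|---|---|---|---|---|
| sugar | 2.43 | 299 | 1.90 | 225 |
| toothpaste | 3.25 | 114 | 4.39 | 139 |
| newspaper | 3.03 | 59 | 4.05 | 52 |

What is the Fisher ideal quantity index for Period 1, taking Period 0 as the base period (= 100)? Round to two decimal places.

93.01

Laspeyres component (base-period weights):
ΣP(Period 0)Q(Period 1) = 2.43×225 + 3.25×139 + 3.03×52 = 546.75 + 451.75 + 157.56 = 1156.06
ΣP(Period 0)Q(Period 0) = 2.43×299 + 3.25×114 + 3.03×59 = 726.57 + 370.5 + 178.77 = 1275.84
L = 1156.06 / 1275.84 × 100 = 90.6117
Paasche component (current-period weights):
ΣP(Period 1)Q(Period 1) = 1.90×225 + 4.39×139 + 4.05×52 = 427.5 + 610.21 + 210.6 = 1248.31
ΣP(Period 1)Q(Period 0) = 1.90×299 + 4.39×114 + 4.05×59 = 568.1 + 500.46 + 238.95 = 1307.51
P = 1248.31 / 1307.51 × 100 = 95.4723
Fisher = √(L × P) = √(90.6117 × 95.4723) = 93.0102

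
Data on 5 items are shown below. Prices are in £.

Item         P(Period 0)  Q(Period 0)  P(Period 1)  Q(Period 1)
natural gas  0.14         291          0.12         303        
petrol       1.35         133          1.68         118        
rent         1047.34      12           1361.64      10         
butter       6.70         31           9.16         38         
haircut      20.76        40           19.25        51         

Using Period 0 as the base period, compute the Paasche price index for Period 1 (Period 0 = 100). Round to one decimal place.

126.6

Paasche price index uses current-period quantities as weights.
ΣP(Period 1)·Q(Period 1) = 0.12×303 + 1.68×118 + 1361.64×10 + 9.16×38 + 19.25×51 = 36.36 + 198.24 + 13616.4 + 348.08 + 981.75 = 15180.83
ΣP(Period 0)·Q(Period 1) = 0.14×303 + 1.35×118 + 1047.34×10 + 6.70×38 + 20.76×51 = 42.42 + 159.3 + 10473.4 + 254.6 + 1058.76 = 11988.48
Index = 15180.83 / 11988.48 × 100 = 126.6285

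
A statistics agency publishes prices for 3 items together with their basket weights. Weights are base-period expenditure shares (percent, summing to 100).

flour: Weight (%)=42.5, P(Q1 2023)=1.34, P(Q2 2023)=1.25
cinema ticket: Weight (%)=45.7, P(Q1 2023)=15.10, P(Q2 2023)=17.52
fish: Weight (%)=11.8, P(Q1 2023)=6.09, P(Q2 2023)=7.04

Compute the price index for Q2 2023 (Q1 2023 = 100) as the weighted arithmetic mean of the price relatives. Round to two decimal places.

106.31

flour: 42.5 × (1.25/1.34) = 42.5 × 0.932836 = 39.6455
cinema ticket: 45.7 × (17.52/15.10) = 45.7 × 1.160265 = 53.0241
fish: 11.8 × (7.04/6.09) = 11.8 × 1.155993 = 13.6407
Index = Σ wᵢ·(p₁ᵢ/p₀ᵢ) = 39.6455 + 53.0241 + 13.6407 = 106.3104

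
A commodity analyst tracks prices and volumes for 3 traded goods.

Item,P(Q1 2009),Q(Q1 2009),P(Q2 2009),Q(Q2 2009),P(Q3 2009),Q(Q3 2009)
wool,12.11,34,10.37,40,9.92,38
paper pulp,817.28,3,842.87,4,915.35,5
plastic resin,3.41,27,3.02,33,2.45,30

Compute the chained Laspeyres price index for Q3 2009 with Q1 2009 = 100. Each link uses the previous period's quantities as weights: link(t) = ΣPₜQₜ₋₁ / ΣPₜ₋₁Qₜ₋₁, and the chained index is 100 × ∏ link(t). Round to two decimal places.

106.77

Link Q1 2009→Q2 2009:
ΣP(Q2 2009)Q(Q1 2009) = 10.37×34 + 842.87×3 + 3.02×27 = 352.58 + 2528.61 + 81.54 = 2962.73
ΣP(Q1 2009)Q(Q1 2009) = 12.11×34 + 817.28×3 + 3.41×27 = 411.74 + 2451.84 + 92.07 = 2955.65
link = 2962.73/2955.65 = 1.002395
Link Q2 2009→Q3 2009:
ΣP(Q3 2009)Q(Q2 2009) = 9.92×40 + 915.35×4 + 2.45×33 = 396.8 + 3661.4 + 80.85 = 4139.05
ΣP(Q2 2009)Q(Q2 2009) = 10.37×40 + 842.87×4 + 3.02×33 = 414.8 + 3371.48 + 99.66 = 3885.94
link = 4139.05/3885.94 = 1.065135
Chained index = 100 × 1.002395 × 1.065135 = 106.7686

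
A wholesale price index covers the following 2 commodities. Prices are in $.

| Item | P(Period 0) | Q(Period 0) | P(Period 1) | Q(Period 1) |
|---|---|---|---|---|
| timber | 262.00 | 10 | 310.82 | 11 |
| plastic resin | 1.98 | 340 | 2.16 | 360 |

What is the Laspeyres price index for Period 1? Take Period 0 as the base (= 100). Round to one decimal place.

116.7

Laspeyres price index uses base-period quantities as weights.
ΣP(Period 1)·Q(Period 0) = 310.82×10 + 2.16×340 = 3108.2 + 734.4 = 3842.6
ΣP(Period 0)·Q(Period 0) = 262.00×10 + 1.98×340 = 2620 + 673.2 = 3293.2
Index = 3842.6 / 3293.2 × 100 = 116.6829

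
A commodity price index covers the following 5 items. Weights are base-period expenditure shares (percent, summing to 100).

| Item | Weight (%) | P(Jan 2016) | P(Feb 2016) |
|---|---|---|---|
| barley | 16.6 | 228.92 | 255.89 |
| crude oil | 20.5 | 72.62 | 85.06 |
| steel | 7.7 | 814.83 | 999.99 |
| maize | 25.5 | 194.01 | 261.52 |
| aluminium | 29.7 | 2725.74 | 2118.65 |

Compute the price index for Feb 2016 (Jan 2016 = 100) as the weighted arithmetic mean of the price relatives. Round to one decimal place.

barley: 16.6 × (255.89/228.92) = 16.6 × 1.117814 = 18.5557
crude oil: 20.5 × (85.06/72.62) = 20.5 × 1.171303 = 24.0117
steel: 7.7 × (999.99/814.83) = 7.7 × 1.227238 = 9.4497
maize: 25.5 × (261.52/194.01) = 25.5 × 1.347972 = 34.3733
aluminium: 29.7 × (2118.65/2725.74) = 29.7 × 0.777275 = 23.0851
Index = Σ wᵢ·(p₁ᵢ/p₀ᵢ) = 18.5557 + 24.0117 + 9.4497 + 34.3733 + 23.0851 = 109.4755

109.5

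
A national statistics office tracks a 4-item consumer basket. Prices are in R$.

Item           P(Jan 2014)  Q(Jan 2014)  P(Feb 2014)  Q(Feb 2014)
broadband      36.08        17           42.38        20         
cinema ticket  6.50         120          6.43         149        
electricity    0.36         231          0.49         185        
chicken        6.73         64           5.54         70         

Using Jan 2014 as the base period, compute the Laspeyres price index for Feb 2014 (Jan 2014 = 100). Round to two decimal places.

Laspeyres price index uses base-period quantities as weights.
ΣP(Feb 2014)·Q(Jan 2014) = 42.38×17 + 6.43×120 + 0.49×231 + 5.54×64 = 720.46 + 771.6 + 113.19 + 354.56 = 1959.81
ΣP(Jan 2014)·Q(Jan 2014) = 36.08×17 + 6.50×120 + 0.36×231 + 6.73×64 = 613.36 + 780 + 83.16 + 430.72 = 1907.24
Index = 1959.81 / 1907.24 × 100 = 102.7563

102.76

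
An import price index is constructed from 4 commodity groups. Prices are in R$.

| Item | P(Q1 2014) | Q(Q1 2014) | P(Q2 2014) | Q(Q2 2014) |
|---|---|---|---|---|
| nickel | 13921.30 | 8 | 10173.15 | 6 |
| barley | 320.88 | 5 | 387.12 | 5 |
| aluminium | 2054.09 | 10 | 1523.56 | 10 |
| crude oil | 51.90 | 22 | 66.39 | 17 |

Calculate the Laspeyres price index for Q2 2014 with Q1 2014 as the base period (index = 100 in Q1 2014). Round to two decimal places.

74.28

Laspeyres price index uses base-period quantities as weights.
ΣP(Q2 2014)·Q(Q1 2014) = 10173.15×8 + 387.12×5 + 1523.56×10 + 66.39×22 = 81385.2 + 1935.6 + 15235.6 + 1460.58 = 100016.98
ΣP(Q1 2014)·Q(Q1 2014) = 13921.30×8 + 320.88×5 + 2054.09×10 + 51.90×22 = 111370.4 + 1604.4 + 20540.9 + 1141.8 = 134657.5
Index = 100016.98 / 134657.5 × 100 = 74.2751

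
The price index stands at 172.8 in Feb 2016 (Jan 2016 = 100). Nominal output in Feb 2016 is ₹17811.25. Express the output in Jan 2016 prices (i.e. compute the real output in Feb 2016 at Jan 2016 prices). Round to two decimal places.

Real = Nominal ÷ (Index/100) = 17811.25 ÷ (172.8/100)
     = 17811.25 ÷ 1.728 = 10307.4363

10307.44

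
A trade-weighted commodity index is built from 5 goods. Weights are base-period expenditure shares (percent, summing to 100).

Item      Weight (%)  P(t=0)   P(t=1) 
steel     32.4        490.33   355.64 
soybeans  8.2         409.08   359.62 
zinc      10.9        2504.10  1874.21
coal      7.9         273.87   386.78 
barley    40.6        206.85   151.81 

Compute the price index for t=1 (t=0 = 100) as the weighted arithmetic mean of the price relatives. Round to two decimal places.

steel: 32.4 × (355.64/490.33) = 32.4 × 0.725307 = 23.5000
soybeans: 8.2 × (359.62/409.08) = 8.2 × 0.879095 = 7.2086
zinc: 10.9 × (1874.21/2504.10) = 10.9 × 0.748457 = 8.1582
coal: 7.9 × (386.78/273.87) = 7.9 × 1.412276 = 11.1570
barley: 40.6 × (151.81/206.85) = 40.6 × 0.733913 = 29.7969
Index = Σ wᵢ·(p₁ᵢ/p₀ᵢ) = 23.5000 + 7.2086 + 8.1582 + 11.1570 + 29.7969 = 79.8206

79.82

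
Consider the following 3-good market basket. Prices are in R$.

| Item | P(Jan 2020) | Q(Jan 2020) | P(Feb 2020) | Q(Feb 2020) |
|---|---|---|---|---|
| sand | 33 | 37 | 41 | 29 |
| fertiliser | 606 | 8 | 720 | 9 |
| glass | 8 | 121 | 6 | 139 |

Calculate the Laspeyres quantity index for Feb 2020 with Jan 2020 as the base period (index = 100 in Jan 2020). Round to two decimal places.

Laspeyres quantity index uses base-period prices as weights.
ΣP(Jan 2020)·Q(Feb 2020) = 33×29 + 606×9 + 8×139 = 957 + 5454 + 1112 = 7523
ΣP(Jan 2020)·Q(Jan 2020) = 33×37 + 606×8 + 8×121 = 1221 + 4848 + 968 = 7037
Index = 7523 / 7037 × 100 = 106.9064

106.91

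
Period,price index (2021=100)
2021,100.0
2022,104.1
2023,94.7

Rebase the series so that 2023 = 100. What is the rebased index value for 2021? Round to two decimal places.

105.60

Rebased(2021) = 100.0 / 94.7 × 100 = 105.5966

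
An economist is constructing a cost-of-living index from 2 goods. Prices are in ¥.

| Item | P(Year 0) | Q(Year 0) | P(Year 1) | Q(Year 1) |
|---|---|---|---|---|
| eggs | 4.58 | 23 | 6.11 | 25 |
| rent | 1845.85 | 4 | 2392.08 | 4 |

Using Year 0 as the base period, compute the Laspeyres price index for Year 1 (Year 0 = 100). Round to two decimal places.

Laspeyres price index uses base-period quantities as weights.
ΣP(Year 1)·Q(Year 0) = 6.11×23 + 2392.08×4 = 140.53 + 9568.32 = 9708.85
ΣP(Year 0)·Q(Year 0) = 4.58×23 + 1845.85×4 = 105.34 + 7383.4 = 7488.74
Index = 9708.85 / 7488.74 × 100 = 129.6460

129.65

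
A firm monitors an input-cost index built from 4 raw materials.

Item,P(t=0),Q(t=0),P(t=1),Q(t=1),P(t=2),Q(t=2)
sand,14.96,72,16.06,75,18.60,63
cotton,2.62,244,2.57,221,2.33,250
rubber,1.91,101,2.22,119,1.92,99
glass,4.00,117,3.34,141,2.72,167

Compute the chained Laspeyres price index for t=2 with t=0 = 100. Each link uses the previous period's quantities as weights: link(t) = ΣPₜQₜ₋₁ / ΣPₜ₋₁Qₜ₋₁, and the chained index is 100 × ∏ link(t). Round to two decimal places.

Link t=0→t=1:
ΣP(t=1)Q(t=0) = 16.06×72 + 2.57×244 + 2.22×101 + 3.34×117 = 1156.32 + 627.08 + 224.22 + 390.78 = 2398.4
ΣP(t=0)Q(t=0) = 14.96×72 + 2.62×244 + 1.91×101 + 4.00×117 = 1077.12 + 639.28 + 192.91 + 468 = 2377.31
link = 2398.4/2377.31 = 1.008871
Link t=1→t=2:
ΣP(t=2)Q(t=1) = 18.60×75 + 2.33×221 + 1.92×119 + 2.72×141 = 1395 + 514.93 + 228.48 + 383.52 = 2521.93
ΣP(t=1)Q(t=1) = 16.06×75 + 2.57×221 + 2.22×119 + 3.34×141 = 1204.5 + 567.97 + 264.18 + 470.94 = 2507.59
link = 2521.93/2507.59 = 1.005719
Chained index = 100 × 1.008871 × 1.005719 = 101.4641

101.46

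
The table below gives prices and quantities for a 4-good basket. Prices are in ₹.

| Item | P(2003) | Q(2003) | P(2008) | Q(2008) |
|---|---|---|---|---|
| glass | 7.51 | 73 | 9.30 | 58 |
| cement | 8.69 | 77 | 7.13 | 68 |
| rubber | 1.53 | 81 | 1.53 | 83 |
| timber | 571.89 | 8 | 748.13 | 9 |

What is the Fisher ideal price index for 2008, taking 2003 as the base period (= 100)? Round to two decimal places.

Laspeyres component (base-period weights):
ΣP(2008)Q(2003) = 9.30×73 + 7.13×77 + 1.53×81 + 748.13×8 = 678.9 + 549.01 + 123.93 + 5985.04 = 7336.88
ΣP(2003)Q(2003) = 7.51×73 + 8.69×77 + 1.53×81 + 571.89×8 = 548.23 + 669.13 + 123.93 + 4575.12 = 5916.41
L = 7336.88 / 5916.41 × 100 = 124.0090
Paasche component (current-period weights):
ΣP(2008)Q(2008) = 9.30×58 + 7.13×68 + 1.53×83 + 748.13×9 = 539.4 + 484.84 + 126.99 + 6733.17 = 7884.4
ΣP(2003)Q(2008) = 7.51×58 + 8.69×68 + 1.53×83 + 571.89×9 = 435.58 + 590.92 + 126.99 + 5147.01 = 6300.5
P = 7884.4 / 6300.5 × 100 = 125.1393
Fisher = √(L × P) = √(124.0090 × 125.1393) = 124.5728

124.57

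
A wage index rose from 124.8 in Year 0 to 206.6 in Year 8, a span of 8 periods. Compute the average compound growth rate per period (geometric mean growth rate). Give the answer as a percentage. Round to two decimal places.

Growth factor = (206.6/124.8)^(1/8) = (1.655449)^(1/8) = 1.065036
Growth rate = 1.065036 − 1 = 0.065036 = 6.5036%

6.50%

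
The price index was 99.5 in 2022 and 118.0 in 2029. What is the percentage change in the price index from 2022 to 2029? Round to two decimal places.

18.59%

Change = (118.0 − 99.5) / 99.5 × 100
       = 18.5 / 99.5 × 100 = 18.5930%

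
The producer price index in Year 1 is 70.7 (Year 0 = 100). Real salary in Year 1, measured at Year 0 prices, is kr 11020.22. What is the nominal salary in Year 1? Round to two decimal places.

Nominal = Real × (Index/100) = 11020.22 × (70.7/100)
        = 11020.22 × 0.707 = 7791.2955

7791.30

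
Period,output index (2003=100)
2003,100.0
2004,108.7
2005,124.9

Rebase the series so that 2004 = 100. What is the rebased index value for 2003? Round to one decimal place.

Rebased(2003) = 100.0 / 108.7 × 100 = 91.9963

92.0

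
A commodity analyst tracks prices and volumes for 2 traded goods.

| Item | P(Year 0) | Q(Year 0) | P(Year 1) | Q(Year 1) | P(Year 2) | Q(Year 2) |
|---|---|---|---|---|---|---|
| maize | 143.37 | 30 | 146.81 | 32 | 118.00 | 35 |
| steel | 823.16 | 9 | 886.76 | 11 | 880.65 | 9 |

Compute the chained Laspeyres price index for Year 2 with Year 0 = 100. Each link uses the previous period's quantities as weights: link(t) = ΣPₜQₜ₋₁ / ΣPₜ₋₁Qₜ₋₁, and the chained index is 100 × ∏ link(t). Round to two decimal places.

Link Year 0→Year 1:
ΣP(Year 1)Q(Year 0) = 146.81×30 + 886.76×9 = 4404.3 + 7980.84 = 12385.14
ΣP(Year 0)Q(Year 0) = 143.37×30 + 823.16×9 = 4301.1 + 7408.44 = 11709.54
link = 12385.14/11709.54 = 1.057697
Link Year 1→Year 2:
ΣP(Year 2)Q(Year 1) = 118.00×32 + 880.65×11 = 3776 + 9687.15 = 13463.15
ΣP(Year 1)Q(Year 1) = 146.81×32 + 886.76×11 = 4697.92 + 9754.36 = 14452.28
link = 13463.15/14452.28 = 0.931559
Chained index = 100 × 1.057697 × 0.931559 = 98.5307

98.53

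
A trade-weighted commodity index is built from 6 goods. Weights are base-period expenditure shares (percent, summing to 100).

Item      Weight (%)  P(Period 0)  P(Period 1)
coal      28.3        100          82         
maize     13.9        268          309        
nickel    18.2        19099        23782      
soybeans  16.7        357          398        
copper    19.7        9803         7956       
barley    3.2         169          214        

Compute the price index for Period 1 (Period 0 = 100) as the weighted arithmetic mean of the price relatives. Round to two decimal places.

100.55

coal: 28.3 × (82/100) = 28.3 × 0.820000 = 23.2060
maize: 13.9 × (309/268) = 13.9 × 1.152985 = 16.0265
nickel: 18.2 × (23782/19099) = 18.2 × 1.245196 = 22.6626
soybeans: 16.7 × (398/357) = 16.7 × 1.114846 = 18.6179
copper: 19.7 × (7956/9803) = 19.7 × 0.811588 = 15.9883
barley: 3.2 × (214/169) = 3.2 × 1.266272 = 4.0521
Index = Σ wᵢ·(p₁ᵢ/p₀ᵢ) = 23.2060 + 16.0265 + 22.6626 + 18.6179 + 15.9883 + 4.0521 = 100.5533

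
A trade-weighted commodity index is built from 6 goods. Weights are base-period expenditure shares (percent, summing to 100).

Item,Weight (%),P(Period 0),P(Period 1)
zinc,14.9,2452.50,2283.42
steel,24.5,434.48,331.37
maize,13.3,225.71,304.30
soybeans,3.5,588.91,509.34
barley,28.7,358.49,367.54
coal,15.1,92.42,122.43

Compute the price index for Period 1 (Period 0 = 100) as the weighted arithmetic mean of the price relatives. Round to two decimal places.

zinc: 14.9 × (2283.42/2452.50) = 14.9 × 0.931058 = 13.8728
steel: 24.5 × (331.37/434.48) = 24.5 × 0.762682 = 18.6857
maize: 13.3 × (304.30/225.71) = 13.3 × 1.348190 = 17.9309
soybeans: 3.5 × (509.34/588.91) = 3.5 × 0.864886 = 3.0271
barley: 28.7 × (367.54/358.49) = 28.7 × 1.025245 = 29.4245
coal: 15.1 × (122.43/92.42) = 15.1 × 1.324713 = 20.0032
Index = Σ wᵢ·(p₁ᵢ/p₀ᵢ) = 13.8728 + 18.6857 + 17.9309 + 3.0271 + 29.4245 + 20.0032 = 102.9442

102.94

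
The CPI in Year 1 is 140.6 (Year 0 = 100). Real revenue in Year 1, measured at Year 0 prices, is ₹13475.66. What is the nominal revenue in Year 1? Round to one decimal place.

18946.8

Nominal = Real × (Index/100) = 13475.66 × (140.6/100)
        = 13475.66 × 1.406 = 18946.7780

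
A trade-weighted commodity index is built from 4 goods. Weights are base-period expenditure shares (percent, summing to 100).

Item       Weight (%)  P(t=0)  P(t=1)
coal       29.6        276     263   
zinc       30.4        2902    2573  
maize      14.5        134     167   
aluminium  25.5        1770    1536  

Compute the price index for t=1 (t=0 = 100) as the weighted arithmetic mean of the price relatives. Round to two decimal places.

95.36

coal: 29.6 × (263/276) = 29.6 × 0.952899 = 28.2058
zinc: 30.4 × (2573/2902) = 30.4 × 0.886630 = 26.9535
maize: 14.5 × (167/134) = 14.5 × 1.246269 = 18.0709
aluminium: 25.5 × (1536/1770) = 25.5 × 0.867797 = 22.1288
Index = Σ wᵢ·(p₁ᵢ/p₀ᵢ) = 28.2058 + 26.9535 + 18.0709 + 22.1288 = 95.3591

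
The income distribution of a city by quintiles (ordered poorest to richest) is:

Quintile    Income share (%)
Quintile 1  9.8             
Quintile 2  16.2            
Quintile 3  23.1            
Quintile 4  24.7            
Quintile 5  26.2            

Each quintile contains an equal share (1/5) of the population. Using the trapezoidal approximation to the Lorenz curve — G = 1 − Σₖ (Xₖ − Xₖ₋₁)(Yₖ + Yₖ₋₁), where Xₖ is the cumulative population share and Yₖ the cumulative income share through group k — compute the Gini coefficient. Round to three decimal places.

0.165

Cumulative income shares Yₖ: 0.0980, 0.2600, 0.4910, 0.7380, 1.0000
Σ (Xₖ−Xₖ₋₁)(Yₖ+Yₖ₋₁) = (1/5)(0.0980+0.0000) + (1/5)(0.2600+0.0980) + (1/5)(0.4910+0.2600) + (1/5)(0.7380+0.4910) + (1/5)(1.0000+0.7380)
  = 0.0196 + 0.0716 + 0.1502 + 0.2458 + 0.3476 = 0.8348
G = 1 − 0.8348 = 0.1652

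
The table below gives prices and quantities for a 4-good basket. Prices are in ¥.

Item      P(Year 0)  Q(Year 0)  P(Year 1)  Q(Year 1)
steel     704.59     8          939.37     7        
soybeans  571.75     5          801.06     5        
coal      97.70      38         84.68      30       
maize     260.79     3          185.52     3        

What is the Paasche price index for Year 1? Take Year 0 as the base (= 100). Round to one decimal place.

Paasche price index uses current-period quantities as weights.
ΣP(Year 1)·Q(Year 1) = 939.37×7 + 801.06×5 + 84.68×30 + 185.52×3 = 6575.59 + 4005.3 + 2540.4 + 556.56 = 13677.85
ΣP(Year 0)·Q(Year 1) = 704.59×7 + 571.75×5 + 97.70×30 + 260.79×3 = 4932.13 + 2858.75 + 2931 + 782.37 = 11504.25
Index = 13677.85 / 11504.25 × 100 = 118.8939

118.9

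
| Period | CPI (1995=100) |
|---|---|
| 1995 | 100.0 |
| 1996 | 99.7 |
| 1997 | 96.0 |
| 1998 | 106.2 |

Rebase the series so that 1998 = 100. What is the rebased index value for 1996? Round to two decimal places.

93.88

Rebased(1996) = 99.7 / 106.2 × 100 = 93.8795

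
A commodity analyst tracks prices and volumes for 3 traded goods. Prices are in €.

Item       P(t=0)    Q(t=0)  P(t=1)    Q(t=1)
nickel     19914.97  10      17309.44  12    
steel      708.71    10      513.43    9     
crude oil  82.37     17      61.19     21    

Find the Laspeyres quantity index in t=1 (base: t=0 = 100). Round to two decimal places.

Laspeyres quantity index uses base-period prices as weights.
ΣP(t=0)·Q(t=1) = 19914.97×12 + 708.71×9 + 82.37×21 = 238979.64 + 6378.39 + 1729.77 = 247087.8
ΣP(t=0)·Q(t=0) = 19914.97×10 + 708.71×10 + 82.37×17 = 199149.7 + 7087.1 + 1400.29 = 207637.09
Index = 247087.8 / 207637.09 × 100 = 118.9998

119.00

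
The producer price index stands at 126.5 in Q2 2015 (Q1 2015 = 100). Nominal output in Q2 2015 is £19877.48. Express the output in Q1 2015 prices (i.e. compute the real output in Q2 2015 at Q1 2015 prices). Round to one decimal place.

Real = Nominal ÷ (Index/100) = 19877.48 ÷ (126.5/100)
     = 19877.48 ÷ 1.265 = 15713.4229

15713.4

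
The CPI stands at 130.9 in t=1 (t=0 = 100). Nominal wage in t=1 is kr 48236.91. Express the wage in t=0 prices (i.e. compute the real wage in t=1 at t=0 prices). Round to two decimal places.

36850.20

Real = Nominal ÷ (Index/100) = 48236.91 ÷ (130.9/100)
     = 48236.91 ÷ 1.309 = 36850.1986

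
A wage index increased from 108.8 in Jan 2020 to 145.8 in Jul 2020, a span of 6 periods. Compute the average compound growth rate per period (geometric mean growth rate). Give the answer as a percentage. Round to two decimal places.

5.00%

Growth factor = (145.8/108.8)^(1/6) = (1.340074)^(1/6) = 1.049997
Growth rate = 1.049997 − 1 = 0.049997 = 4.9997%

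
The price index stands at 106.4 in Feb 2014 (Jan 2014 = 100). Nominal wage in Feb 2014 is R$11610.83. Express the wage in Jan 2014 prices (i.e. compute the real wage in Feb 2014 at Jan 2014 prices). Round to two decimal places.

10912.43

Real = Nominal ÷ (Index/100) = 11610.83 ÷ (106.4/100)
     = 11610.83 ÷ 1.064 = 10912.4342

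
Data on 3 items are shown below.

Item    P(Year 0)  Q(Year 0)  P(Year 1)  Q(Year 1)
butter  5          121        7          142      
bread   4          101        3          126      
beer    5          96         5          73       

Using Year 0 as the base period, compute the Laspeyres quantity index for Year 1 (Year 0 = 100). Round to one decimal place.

106.0

Laspeyres quantity index uses base-period prices as weights.
ΣP(Year 0)·Q(Year 1) = 5×142 + 4×126 + 5×73 = 710 + 504 + 365 = 1579
ΣP(Year 0)·Q(Year 0) = 5×121 + 4×101 + 5×96 = 605 + 404 + 480 = 1489
Index = 1579 / 1489 × 100 = 106.0443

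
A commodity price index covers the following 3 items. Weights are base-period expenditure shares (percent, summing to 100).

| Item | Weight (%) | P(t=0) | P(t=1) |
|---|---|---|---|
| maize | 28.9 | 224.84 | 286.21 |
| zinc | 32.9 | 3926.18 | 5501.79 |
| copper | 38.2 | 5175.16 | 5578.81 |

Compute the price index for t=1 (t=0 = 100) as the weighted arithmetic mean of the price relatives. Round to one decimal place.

maize: 28.9 × (286.21/224.84) = 28.9 × 1.272950 = 36.7882
zinc: 32.9 × (5501.79/3926.18) = 32.9 × 1.401309 = 46.1031
copper: 38.2 × (5578.81/5175.16) = 38.2 × 1.077998 = 41.1795
Index = Σ wᵢ·(p₁ᵢ/p₀ᵢ) = 36.7882 + 46.1031 + 41.1795 = 124.0708

124.1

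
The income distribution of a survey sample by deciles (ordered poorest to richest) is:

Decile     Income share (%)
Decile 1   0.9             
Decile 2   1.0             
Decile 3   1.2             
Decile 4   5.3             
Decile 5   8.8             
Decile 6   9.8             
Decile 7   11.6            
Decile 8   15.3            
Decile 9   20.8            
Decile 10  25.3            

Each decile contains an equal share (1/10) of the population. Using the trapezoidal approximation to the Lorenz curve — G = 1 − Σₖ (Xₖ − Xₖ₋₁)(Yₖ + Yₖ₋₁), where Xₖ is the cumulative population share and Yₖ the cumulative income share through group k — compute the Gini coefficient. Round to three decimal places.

Cumulative income shares Yₖ: 0.0090, 0.0190, 0.0310, 0.0840, 0.1720, 0.2700, 0.3860, 0.5390, 0.7470, 1.0000
Σ (Xₖ−Xₖ₋₁)(Yₖ+Yₖ₋₁) = (1/10)(0.0090+0.0000) + (1/10)(0.0190+0.0090) + (1/10)(0.0310+0.0190) + (1/10)(0.0840+0.0310) + (1/10)(0.1720+0.0840) + (1/10)(0.2700+0.1720) + (1/10)(0.3860+0.2700) + (1/10)(0.5390+0.3860) + (1/10)(0.7470+0.5390) + (1/10)(1.0000+0.7470)
  = 0.0009 + 0.0028 + 0.0050 + 0.0115 + 0.0256 + 0.0442 + 0.0656 + 0.0925 + 0.1286 + 0.1747 = 0.5514
G = 1 − 0.5514 = 0.4486

0.449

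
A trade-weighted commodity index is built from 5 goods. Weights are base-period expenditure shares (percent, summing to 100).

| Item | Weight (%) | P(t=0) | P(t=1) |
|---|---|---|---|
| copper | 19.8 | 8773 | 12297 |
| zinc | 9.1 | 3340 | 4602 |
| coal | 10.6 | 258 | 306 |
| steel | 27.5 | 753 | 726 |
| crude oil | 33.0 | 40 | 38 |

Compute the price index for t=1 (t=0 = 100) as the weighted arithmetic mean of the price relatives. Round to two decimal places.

copper: 19.8 × (12297/8773) = 19.8 × 1.401687 = 27.7534
zinc: 9.1 × (4602/3340) = 9.1 × 1.377844 = 12.5384
coal: 10.6 × (306/258) = 10.6 × 1.186047 = 12.5721
steel: 27.5 × (726/753) = 27.5 × 0.964143 = 26.5139
crude oil: 33.0 × (38/40) = 33.0 × 0.950000 = 31.3500
Index = Σ wᵢ·(p₁ᵢ/p₀ᵢ) = 27.7534 + 12.5384 + 12.5721 + 26.5139 + 31.3500 = 110.7278

110.73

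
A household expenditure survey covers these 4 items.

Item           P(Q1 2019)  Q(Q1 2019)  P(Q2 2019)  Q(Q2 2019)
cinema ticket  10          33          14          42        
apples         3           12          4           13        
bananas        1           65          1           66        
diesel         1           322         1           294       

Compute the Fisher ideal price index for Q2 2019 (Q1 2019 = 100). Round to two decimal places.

Laspeyres component (base-period weights):
ΣP(Q2 2019)Q(Q1 2019) = 14×33 + 4×12 + 1×65 + 1×322 = 462 + 48 + 65 + 322 = 897
ΣP(Q1 2019)Q(Q1 2019) = 10×33 + 3×12 + 1×65 + 1×322 = 330 + 36 + 65 + 322 = 753
L = 897 / 753 × 100 = 119.1235
Paasche component (current-period weights):
ΣP(Q2 2019)Q(Q2 2019) = 14×42 + 4×13 + 1×66 + 1×294 = 588 + 52 + 66 + 294 = 1000
ΣP(Q1 2019)Q(Q2 2019) = 10×42 + 3×13 + 1×66 + 1×294 = 420 + 39 + 66 + 294 = 819
P = 1000 / 819 × 100 = 122.1001
Fisher = √(L × P) = √(119.1235 × 122.1001) = 120.6026

120.60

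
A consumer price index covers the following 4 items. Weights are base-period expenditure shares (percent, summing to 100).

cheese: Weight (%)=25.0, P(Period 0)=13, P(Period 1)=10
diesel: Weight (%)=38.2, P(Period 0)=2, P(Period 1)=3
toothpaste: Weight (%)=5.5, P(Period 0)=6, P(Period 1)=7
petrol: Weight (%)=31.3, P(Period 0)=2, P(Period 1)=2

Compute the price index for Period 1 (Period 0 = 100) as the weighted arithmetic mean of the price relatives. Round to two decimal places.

cheese: 25.0 × (10/13) = 25.0 × 0.769231 = 19.2308
diesel: 38.2 × (3/2) = 38.2 × 1.500000 = 57.3000
toothpaste: 5.5 × (7/6) = 5.5 × 1.166667 = 6.4167
petrol: 31.3 × (2/2) = 31.3 × 1.000000 = 31.3000
Index = Σ wᵢ·(p₁ᵢ/p₀ᵢ) = 19.2308 + 57.3000 + 6.4167 + 31.3000 = 114.2474

114.25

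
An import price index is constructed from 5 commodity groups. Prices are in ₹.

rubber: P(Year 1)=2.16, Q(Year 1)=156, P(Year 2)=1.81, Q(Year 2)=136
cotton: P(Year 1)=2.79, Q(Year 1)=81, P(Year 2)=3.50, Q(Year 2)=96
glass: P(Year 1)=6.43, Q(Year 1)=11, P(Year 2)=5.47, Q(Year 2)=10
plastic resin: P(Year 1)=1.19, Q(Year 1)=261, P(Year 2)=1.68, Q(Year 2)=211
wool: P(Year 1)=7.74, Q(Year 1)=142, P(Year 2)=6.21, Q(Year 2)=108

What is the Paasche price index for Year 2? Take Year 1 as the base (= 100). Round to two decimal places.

97.03

Paasche price index uses current-period quantities as weights.
ΣP(Year 2)·Q(Year 2) = 1.81×136 + 3.50×96 + 5.47×10 + 1.68×211 + 6.21×108 = 246.16 + 336 + 54.7 + 354.48 + 670.68 = 1662.02
ΣP(Year 1)·Q(Year 2) = 2.16×136 + 2.79×96 + 6.43×10 + 1.19×211 + 7.74×108 = 293.76 + 267.84 + 64.3 + 251.09 + 835.92 = 1712.91
Index = 1662.02 / 1712.91 × 100 = 97.0290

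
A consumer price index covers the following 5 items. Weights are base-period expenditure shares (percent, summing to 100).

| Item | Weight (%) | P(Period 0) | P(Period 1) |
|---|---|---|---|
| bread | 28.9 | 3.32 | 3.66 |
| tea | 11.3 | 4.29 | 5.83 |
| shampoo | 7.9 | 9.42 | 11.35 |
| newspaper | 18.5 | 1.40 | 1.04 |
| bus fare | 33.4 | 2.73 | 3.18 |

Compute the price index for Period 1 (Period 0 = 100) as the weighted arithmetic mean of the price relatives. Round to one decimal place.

bread: 28.9 × (3.66/3.32) = 28.9 × 1.102410 = 31.8596
tea: 11.3 × (5.83/4.29) = 11.3 × 1.358974 = 15.3564
shampoo: 7.9 × (11.35/9.42) = 7.9 × 1.204883 = 9.5186
newspaper: 18.5 × (1.04/1.40) = 18.5 × 0.742857 = 13.7429
bus fare: 33.4 × (3.18/2.73) = 33.4 × 1.164835 = 38.9055
Index = Σ wᵢ·(p₁ᵢ/p₀ᵢ) = 31.8596 + 15.3564 + 9.5186 + 13.7429 + 38.9055 = 109.3830

109.4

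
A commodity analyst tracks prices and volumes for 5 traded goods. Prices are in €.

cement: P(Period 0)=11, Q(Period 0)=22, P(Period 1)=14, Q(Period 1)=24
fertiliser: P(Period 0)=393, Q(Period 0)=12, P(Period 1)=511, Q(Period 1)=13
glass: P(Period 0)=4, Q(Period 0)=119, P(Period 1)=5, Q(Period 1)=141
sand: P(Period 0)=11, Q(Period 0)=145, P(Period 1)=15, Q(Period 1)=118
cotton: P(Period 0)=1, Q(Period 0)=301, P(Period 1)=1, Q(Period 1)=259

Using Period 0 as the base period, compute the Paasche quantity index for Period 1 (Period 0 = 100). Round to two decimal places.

102.12

Paasche quantity index uses current-period prices as weights.
ΣP(Period 1)·Q(Period 1) = 14×24 + 511×13 + 5×141 + 15×118 + 1×259 = 336 + 6643 + 705 + 1770 + 259 = 9713
ΣP(Period 1)·Q(Period 0) = 14×22 + 511×12 + 5×119 + 15×145 + 1×301 = 308 + 6132 + 595 + 2175 + 301 = 9511
Index = 9713 / 9511 × 100 = 102.1239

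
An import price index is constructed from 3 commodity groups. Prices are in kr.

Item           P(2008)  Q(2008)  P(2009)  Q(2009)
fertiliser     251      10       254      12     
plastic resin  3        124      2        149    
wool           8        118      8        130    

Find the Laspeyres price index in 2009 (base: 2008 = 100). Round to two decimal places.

97.54

Laspeyres price index uses base-period quantities as weights.
ΣP(2009)·Q(2008) = 254×10 + 2×124 + 8×118 = 2540 + 248 + 944 = 3732
ΣP(2008)·Q(2008) = 251×10 + 3×124 + 8×118 = 2510 + 372 + 944 = 3826
Index = 3732 / 3826 × 100 = 97.5431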